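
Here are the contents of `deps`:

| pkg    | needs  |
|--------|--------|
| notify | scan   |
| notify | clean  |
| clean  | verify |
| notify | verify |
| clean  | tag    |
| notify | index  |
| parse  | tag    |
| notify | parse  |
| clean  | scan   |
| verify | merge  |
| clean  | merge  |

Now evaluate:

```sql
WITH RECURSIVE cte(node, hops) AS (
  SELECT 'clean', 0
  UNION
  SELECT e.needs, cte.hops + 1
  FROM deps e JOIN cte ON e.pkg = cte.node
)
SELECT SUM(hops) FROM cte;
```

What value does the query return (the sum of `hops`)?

Base: (clean, hops=0).
Iteration 1: edges from {clean} -> (merge, hops=1), (scan, hops=1), (tag, hops=1), (verify, hops=1).
Iteration 2: edges from {merge,scan,tag,verify} -> (merge, hops=2).
Iteration 3: no outgoing edges from {merge}; recursion stops.
SUM(hops) = 0 + 1 + 1 + 1 + 1 + 2 = 6.

6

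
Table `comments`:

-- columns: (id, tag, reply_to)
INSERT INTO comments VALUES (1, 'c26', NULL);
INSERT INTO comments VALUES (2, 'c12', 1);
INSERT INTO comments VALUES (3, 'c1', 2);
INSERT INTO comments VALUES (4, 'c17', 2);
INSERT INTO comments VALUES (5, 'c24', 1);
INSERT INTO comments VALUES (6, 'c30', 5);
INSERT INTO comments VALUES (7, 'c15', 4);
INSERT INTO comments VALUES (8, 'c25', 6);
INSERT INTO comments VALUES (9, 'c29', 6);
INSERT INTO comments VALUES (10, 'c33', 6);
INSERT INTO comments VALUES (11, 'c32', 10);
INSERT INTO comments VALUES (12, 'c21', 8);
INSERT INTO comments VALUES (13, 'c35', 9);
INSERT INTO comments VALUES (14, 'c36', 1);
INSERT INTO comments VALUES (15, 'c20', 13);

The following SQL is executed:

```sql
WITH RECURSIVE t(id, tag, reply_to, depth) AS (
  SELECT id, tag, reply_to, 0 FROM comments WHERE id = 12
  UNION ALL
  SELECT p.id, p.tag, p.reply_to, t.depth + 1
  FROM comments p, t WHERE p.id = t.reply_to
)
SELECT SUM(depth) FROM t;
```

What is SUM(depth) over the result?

10

Base: id=12 (c21), reply_to=8, depth 0.
Iteration 1: join on id=8 -> c25 (id 8, reply_to=6, depth 1).
Iteration 2: join on id=6 -> c30 (id 6, reply_to=5, depth 2).
Iteration 3: join on id=5 -> c24 (id 5, reply_to=1, depth 3).
Iteration 4: join on id=1 -> c26 (id 1, reply_to=NULL, depth 4).
Iteration 5: reply_to is NULL; no match; recursion stops.
SUM(depth) = 0 + 1 + 2 + 3 + 4 = 10.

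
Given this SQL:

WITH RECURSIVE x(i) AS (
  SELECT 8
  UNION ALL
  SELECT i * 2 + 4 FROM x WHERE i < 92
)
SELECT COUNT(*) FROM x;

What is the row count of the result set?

Base: i=8.
Iteration 1: 8 < 92 holds -> i = 8 * 2 + 4 = 20.
Iteration 2: 20 < 92 holds -> i = 20 * 2 + 4 = 44.
Iteration 3: 44 < 92 holds -> i = 44 * 2 + 4 = 92.
Iteration 4: 92 < 92 fails; recursion stops.
Total rows emitted: 4.

4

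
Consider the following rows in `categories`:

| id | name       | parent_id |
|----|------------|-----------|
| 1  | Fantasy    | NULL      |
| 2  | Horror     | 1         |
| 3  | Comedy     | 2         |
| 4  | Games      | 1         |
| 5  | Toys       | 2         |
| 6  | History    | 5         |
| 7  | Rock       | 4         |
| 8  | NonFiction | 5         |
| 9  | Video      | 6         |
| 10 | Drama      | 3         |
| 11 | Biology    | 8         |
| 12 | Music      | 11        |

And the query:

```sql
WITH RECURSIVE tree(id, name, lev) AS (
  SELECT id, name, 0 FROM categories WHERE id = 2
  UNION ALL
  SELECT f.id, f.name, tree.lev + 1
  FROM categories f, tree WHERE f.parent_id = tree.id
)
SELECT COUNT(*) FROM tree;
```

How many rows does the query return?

9

Base: id=2 (Horror) at lev 0.
Iteration 1: rows with parent_id in {2} -> Comedy (id 3, lev 1), Toys (id 5, lev 1).
Iteration 2: rows with parent_id in {3,5} -> History (id 6, lev 2), NonFiction (id 8, lev 2), Drama (id 10, lev 2).
Iteration 3: rows with parent_id in {6,8,10} -> Video (id 9, lev 3), Biology (id 11, lev 3).
Iteration 4: rows with parent_id in {9,11} -> Music (id 12, lev 4).
Iteration 5: no rows with parent_id in {12}; recursion stops.
Total rows emitted: 9.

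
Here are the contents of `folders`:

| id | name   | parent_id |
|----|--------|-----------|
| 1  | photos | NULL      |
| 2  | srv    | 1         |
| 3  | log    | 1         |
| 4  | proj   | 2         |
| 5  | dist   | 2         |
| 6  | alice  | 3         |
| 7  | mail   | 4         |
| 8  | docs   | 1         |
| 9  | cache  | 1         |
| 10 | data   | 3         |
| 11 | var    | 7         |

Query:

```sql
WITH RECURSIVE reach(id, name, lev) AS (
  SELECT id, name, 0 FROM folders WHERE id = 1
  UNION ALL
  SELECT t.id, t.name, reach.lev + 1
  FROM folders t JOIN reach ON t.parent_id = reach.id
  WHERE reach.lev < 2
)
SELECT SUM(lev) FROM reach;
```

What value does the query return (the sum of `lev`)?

Base: id=1 (photos) at lev 0.
Iteration 1: rows with parent_id in {1} -> srv (id 2, lev 1), log (id 3, lev 1), docs (id 8, lev 1), cache (id 9, lev 1).
Iteration 2: rows with parent_id in {2,3,8,9} -> proj (id 4, lev 2), dist (id 5, lev 2), alice (id 6, lev 2), data (id 10, lev 2).
Iteration 3: lev < 2 fails for all current rows; recursion stops.
SUM(lev) = 0 + 1 + 1 + 1 + 1 + 2 + 2 + 2 + 2 = 12.

12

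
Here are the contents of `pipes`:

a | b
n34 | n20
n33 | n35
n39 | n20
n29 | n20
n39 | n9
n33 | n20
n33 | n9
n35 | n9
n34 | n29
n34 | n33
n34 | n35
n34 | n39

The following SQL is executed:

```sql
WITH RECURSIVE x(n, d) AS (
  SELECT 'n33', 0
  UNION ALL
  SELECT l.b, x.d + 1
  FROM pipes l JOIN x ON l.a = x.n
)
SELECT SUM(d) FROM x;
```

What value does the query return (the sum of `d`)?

5

Base: (n33, d=0).
Iteration 1: edges from {n33} -> (n20, d=1), (n35, d=1), (n9, d=1).
Iteration 2: edges from {n20,n35,n9} -> (n9, d=2).
Iteration 3: no outgoing edges from {n9}; recursion stops.
SUM(d) = 0 + 1 + 1 + 1 + 2 = 5.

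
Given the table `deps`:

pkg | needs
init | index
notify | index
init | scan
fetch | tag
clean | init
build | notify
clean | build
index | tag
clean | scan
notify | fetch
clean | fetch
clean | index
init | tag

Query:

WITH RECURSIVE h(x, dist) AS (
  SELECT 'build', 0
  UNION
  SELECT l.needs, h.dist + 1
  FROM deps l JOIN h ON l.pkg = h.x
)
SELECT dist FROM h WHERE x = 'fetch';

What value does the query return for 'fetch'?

2

Base: (build, dist=0).
Iteration 1: edges from {build} -> (notify, dist=1).
Iteration 2: edges from {notify} -> (fetch, dist=2), (index, dist=2).
Iteration 3: edges from {fetch,index} -> (tag, dist=3). [UNION drops 1 duplicate row(s)]
Iteration 4: no outgoing edges from {tag}; recursion stops.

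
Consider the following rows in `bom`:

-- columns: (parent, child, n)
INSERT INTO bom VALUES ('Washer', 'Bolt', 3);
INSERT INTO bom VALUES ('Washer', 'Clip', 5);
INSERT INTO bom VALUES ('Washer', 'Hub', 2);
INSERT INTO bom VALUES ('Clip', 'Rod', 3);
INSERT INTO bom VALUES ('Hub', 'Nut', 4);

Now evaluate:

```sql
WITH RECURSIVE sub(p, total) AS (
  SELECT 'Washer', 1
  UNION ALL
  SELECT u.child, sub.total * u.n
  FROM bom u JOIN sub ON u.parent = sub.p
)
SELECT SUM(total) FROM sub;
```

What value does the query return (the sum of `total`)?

Base: (Washer, total=1).
Iteration 1: components of {Washer} -> Bolt = 1*3 = 3, Clip = 1*5 = 5, Hub = 1*2 = 2.
Iteration 2: components of {Bolt,Clip,Hub} -> Nut = 2*4 = 8, Rod = 5*3 = 15.
Iteration 3: no further components; recursion stops.
SUM(total) = 1 + 2 + 3 + 5 + 8 + 15 = 34.

34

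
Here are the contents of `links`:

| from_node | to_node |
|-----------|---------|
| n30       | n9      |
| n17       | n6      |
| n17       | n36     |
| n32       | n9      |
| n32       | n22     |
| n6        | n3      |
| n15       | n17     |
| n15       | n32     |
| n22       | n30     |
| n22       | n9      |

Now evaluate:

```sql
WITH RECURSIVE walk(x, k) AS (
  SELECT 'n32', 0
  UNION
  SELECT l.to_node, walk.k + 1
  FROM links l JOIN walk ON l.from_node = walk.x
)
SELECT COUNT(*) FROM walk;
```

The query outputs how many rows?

6

Base: (n32, k=0).
Iteration 1: edges from {n32} -> (n22, k=1), (n9, k=1).
Iteration 2: edges from {n22,n9} -> (n30, k=2), (n9, k=2).
Iteration 3: edges from {n30,n9} -> (n9, k=3).
Iteration 4: no outgoing edges from {n9}; recursion stops.
Total rows emitted: 6.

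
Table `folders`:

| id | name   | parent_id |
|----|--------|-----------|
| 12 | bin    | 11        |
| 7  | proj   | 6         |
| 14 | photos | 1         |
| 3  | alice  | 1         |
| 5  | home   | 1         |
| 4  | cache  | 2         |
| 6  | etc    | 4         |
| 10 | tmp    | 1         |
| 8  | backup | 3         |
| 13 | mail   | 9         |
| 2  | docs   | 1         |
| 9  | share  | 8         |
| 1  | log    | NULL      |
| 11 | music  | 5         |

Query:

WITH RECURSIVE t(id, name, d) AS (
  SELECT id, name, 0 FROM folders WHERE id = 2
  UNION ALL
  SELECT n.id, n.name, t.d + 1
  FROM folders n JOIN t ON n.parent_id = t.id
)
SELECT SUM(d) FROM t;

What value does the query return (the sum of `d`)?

Base: id=2 (docs) at d 0.
Iteration 1: rows with parent_id in {2} -> cache (id 4, d 1).
Iteration 2: rows with parent_id in {4} -> etc (id 6, d 2).
Iteration 3: rows with parent_id in {6} -> proj (id 7, d 3).
Iteration 4: no rows with parent_id in {7}; recursion stops.
SUM(d) = 0 + 1 + 2 + 3 = 6.

6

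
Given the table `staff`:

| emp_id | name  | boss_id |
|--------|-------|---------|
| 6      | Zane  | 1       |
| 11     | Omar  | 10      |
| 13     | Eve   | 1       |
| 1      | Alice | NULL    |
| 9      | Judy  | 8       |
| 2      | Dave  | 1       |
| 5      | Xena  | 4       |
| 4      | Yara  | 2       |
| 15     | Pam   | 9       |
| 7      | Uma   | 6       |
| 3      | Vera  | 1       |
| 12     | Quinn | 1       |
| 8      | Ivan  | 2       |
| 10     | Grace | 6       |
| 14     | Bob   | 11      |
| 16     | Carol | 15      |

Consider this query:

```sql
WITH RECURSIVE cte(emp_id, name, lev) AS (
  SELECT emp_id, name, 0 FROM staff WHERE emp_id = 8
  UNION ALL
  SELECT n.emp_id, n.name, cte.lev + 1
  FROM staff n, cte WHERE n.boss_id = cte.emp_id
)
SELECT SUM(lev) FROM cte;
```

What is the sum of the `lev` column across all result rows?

Base: emp_id=8 (Ivan) at lev 0.
Iteration 1: rows with boss_id in {8} -> Judy (id 9, lev 1).
Iteration 2: rows with boss_id in {9} -> Pam (id 15, lev 2).
Iteration 3: rows with boss_id in {15} -> Carol (id 16, lev 3).
Iteration 4: no rows with boss_id in {16}; recursion stops.
SUM(lev) = 0 + 1 + 2 + 3 = 6.

6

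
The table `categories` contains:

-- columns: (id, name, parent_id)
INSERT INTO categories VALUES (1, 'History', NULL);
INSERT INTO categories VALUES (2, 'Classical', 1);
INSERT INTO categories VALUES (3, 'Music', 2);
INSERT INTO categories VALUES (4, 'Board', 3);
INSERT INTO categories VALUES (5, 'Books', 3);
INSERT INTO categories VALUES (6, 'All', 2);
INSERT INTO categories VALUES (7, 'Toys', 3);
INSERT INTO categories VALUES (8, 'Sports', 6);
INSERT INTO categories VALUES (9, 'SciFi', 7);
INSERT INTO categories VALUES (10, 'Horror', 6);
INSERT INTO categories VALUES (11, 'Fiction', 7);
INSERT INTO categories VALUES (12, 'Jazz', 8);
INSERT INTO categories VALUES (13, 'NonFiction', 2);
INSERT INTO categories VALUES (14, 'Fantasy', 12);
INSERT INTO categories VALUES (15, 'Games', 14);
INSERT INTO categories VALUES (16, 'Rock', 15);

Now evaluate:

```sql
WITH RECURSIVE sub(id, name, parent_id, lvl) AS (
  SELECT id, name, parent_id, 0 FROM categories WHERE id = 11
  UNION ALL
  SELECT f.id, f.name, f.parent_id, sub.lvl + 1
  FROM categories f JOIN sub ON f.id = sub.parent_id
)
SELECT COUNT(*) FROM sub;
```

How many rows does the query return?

5

Base: id=11 (Fiction), parent_id=7, lvl 0.
Iteration 1: join on id=7 -> Toys (id 7, parent_id=3, lvl 1).
Iteration 2: join on id=3 -> Music (id 3, parent_id=2, lvl 2).
Iteration 3: join on id=2 -> Classical (id 2, parent_id=1, lvl 3).
Iteration 4: join on id=1 -> History (id 1, parent_id=NULL, lvl 4).
Iteration 5: parent_id is NULL; no match; recursion stops.
Total rows emitted: 5.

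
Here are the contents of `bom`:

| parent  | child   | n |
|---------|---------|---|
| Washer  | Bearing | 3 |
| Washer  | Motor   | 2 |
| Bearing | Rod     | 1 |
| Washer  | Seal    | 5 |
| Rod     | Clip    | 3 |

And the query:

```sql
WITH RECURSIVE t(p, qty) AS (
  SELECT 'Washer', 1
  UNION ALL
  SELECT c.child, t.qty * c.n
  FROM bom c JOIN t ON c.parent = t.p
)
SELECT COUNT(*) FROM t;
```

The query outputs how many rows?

6

Base: (Washer, qty=1).
Iteration 1: components of {Washer} -> Bearing = 1*3 = 3, Motor = 1*2 = 2, Seal = 1*5 = 5.
Iteration 2: components of {Bearing,Motor,Seal} -> Rod = 3*1 = 3.
Iteration 3: components of {Rod} -> Clip = 3*3 = 9.
Iteration 4: no further components; recursion stops.
Total rows emitted: 6.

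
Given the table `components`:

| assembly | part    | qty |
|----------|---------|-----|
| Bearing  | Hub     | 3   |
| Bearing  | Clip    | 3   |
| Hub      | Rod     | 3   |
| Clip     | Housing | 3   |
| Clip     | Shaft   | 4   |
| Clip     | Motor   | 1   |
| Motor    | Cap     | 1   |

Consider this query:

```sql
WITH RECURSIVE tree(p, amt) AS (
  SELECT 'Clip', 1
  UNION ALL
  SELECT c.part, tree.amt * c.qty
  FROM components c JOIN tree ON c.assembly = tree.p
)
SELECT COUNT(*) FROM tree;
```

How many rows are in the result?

Base: (Clip, amt=1).
Iteration 1: components of {Clip} -> Housing = 1*3 = 3, Motor = 1*1 = 1, Shaft = 1*4 = 4.
Iteration 2: components of {Housing,Motor,Shaft} -> Cap = 1*1 = 1.
Iteration 3: no further components; recursion stops.
Total rows emitted: 5.

5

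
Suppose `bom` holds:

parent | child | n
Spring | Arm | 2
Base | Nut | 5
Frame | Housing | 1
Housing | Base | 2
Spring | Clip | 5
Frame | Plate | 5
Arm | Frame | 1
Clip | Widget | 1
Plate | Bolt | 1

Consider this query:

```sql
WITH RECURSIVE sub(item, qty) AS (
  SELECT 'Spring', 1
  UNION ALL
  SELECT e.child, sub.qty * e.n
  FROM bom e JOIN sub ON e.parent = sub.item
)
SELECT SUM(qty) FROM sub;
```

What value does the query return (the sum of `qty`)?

61

Base: (Spring, qty=1).
Iteration 1: components of {Spring} -> Arm = 1*2 = 2, Clip = 1*5 = 5.
Iteration 2: components of {Arm,Clip} -> Frame = 2*1 = 2, Widget = 5*1 = 5.
Iteration 3: components of {Frame,Widget} -> Housing = 2*1 = 2, Plate = 2*5 = 10.
Iteration 4: components of {Housing,Plate} -> Base = 2*2 = 4, Bolt = 10*1 = 10.
Iteration 5: components of {Base,Bolt} -> Nut = 4*5 = 20.
Iteration 6: no further components; recursion stops.
SUM(qty) = 1 + 2 + 5 + 2 + 5 + 2 + 10 + 4 + 10 + 20 = 61.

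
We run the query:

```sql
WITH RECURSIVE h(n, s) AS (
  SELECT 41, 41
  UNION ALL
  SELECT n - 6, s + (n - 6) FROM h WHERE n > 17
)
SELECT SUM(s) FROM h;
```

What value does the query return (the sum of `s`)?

495

Base: n=41, s=41.
Iteration 1: 41 > 17 holds -> n = 41 - 6 = 35, s = 41 + 35 = 76.
Iteration 2: 35 > 17 holds -> n = 35 - 6 = 29, s = 76 + 29 = 105.
Iteration 3: 29 > 17 holds -> n = 29 - 6 = 23, s = 105 + 23 = 128.
Iteration 4: 23 > 17 holds -> n = 23 - 6 = 17, s = 128 + 17 = 145.
Iteration 5: 17 > 17 fails; recursion stops.
SUM(s) = 41 + 76 + 105 + 128 + 145 = 495.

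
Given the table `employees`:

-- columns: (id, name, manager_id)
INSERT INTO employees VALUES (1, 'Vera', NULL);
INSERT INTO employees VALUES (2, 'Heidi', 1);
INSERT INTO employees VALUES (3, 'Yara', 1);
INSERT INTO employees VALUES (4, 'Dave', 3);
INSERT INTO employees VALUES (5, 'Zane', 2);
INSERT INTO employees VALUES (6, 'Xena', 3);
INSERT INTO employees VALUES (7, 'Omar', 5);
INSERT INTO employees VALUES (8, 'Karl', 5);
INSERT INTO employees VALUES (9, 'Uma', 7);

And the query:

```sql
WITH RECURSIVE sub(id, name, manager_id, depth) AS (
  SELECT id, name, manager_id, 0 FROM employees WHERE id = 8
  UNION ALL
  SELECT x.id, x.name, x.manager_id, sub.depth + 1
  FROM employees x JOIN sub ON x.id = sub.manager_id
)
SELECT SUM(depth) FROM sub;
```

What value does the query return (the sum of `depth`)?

Base: id=8 (Karl), manager_id=5, depth 0.
Iteration 1: join on id=5 -> Zane (id 5, manager_id=2, depth 1).
Iteration 2: join on id=2 -> Heidi (id 2, manager_id=1, depth 2).
Iteration 3: join on id=1 -> Vera (id 1, manager_id=NULL, depth 3).
Iteration 4: manager_id is NULL; no match; recursion stops.
SUM(depth) = 0 + 1 + 2 + 3 = 6.

6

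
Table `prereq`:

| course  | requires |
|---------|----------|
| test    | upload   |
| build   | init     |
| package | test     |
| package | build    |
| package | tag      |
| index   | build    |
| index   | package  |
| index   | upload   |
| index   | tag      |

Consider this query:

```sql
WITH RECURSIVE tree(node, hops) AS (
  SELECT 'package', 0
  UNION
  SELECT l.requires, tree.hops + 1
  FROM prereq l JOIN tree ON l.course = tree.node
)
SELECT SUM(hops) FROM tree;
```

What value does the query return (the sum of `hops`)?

Base: (package, hops=0).
Iteration 1: edges from {package} -> (build, hops=1), (tag, hops=1), (test, hops=1).
Iteration 2: edges from {build,tag,test} -> (init, hops=2), (upload, hops=2).
Iteration 3: no outgoing edges from {init,upload}; recursion stops.
SUM(hops) = 0 + 1 + 1 + 1 + 2 + 2 = 7.

7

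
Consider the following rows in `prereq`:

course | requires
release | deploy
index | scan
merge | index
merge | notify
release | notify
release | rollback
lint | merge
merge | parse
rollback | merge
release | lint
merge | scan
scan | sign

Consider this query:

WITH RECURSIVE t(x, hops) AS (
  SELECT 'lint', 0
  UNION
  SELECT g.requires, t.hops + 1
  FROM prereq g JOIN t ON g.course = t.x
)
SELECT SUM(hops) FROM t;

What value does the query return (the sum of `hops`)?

19

Base: (lint, hops=0).
Iteration 1: edges from {lint} -> (merge, hops=1).
Iteration 2: edges from {merge} -> (index, hops=2), (notify, hops=2), (parse, hops=2), (scan, hops=2).
Iteration 3: edges from {index,notify,parse,scan} -> (scan, hops=3), (sign, hops=3).
Iteration 4: edges from {scan,sign} -> (sign, hops=4).
Iteration 5: no outgoing edges from {sign}; recursion stops.
SUM(hops) = 0 + 1 + 2 + 2 + 2 + 2 + 3 + 3 + 4 = 19.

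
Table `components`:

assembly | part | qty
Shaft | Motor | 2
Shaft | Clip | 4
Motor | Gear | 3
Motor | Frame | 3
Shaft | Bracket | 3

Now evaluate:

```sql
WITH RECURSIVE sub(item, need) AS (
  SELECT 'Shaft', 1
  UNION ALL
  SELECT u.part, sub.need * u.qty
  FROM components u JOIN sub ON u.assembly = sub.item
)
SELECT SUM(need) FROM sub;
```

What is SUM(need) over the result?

Base: (Shaft, need=1).
Iteration 1: components of {Shaft} -> Bracket = 1*3 = 3, Clip = 1*4 = 4, Motor = 1*2 = 2.
Iteration 2: components of {Bracket,Clip,Motor} -> Frame = 2*3 = 6, Gear = 2*3 = 6.
Iteration 3: no further components; recursion stops.
SUM(need) = 1 + 2 + 3 + 4 + 6 + 6 = 22.

22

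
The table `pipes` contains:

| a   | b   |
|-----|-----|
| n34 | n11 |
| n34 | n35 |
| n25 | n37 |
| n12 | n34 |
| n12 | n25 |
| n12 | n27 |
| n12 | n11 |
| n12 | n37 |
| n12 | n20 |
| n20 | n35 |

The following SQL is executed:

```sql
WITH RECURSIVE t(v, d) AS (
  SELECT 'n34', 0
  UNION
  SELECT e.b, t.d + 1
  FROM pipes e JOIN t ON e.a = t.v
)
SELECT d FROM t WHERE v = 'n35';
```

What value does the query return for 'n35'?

Base: (n34, d=0).
Iteration 1: edges from {n34} -> (n11, d=1), (n35, d=1).
Iteration 2: no outgoing edges from {n11,n35}; recursion stops.

1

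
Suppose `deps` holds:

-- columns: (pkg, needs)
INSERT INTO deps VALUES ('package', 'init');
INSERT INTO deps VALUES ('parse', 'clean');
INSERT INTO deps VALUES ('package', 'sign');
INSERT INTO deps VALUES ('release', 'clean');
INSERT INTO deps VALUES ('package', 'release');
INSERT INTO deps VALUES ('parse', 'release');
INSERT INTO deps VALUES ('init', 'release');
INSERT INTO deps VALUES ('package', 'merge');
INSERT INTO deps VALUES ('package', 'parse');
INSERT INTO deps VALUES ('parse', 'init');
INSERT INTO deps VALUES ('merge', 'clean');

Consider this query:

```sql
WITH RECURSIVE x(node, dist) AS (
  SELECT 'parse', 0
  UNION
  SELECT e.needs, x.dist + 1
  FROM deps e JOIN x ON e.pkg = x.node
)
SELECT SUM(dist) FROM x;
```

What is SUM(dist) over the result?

10

Base: (parse, dist=0).
Iteration 1: edges from {parse} -> (clean, dist=1), (init, dist=1), (release, dist=1).
Iteration 2: edges from {clean,init,release} -> (clean, dist=2), (release, dist=2).
Iteration 3: edges from {clean,release} -> (clean, dist=3).
Iteration 4: no outgoing edges from {clean}; recursion stops.
SUM(dist) = 0 + 1 + 1 + 1 + 2 + 2 + 3 = 10.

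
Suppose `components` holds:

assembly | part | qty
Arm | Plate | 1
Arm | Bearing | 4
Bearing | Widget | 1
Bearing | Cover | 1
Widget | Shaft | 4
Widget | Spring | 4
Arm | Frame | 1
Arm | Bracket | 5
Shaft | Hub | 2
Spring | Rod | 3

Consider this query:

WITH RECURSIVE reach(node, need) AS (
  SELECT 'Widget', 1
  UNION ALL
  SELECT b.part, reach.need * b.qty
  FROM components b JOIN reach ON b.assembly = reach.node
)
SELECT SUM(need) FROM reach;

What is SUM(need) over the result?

Base: (Widget, need=1).
Iteration 1: components of {Widget} -> Shaft = 1*4 = 4, Spring = 1*4 = 4.
Iteration 2: components of {Shaft,Spring} -> Hub = 4*2 = 8, Rod = 4*3 = 12.
Iteration 3: no further components; recursion stops.
SUM(need) = 1 + 4 + 4 + 8 + 12 = 29.

29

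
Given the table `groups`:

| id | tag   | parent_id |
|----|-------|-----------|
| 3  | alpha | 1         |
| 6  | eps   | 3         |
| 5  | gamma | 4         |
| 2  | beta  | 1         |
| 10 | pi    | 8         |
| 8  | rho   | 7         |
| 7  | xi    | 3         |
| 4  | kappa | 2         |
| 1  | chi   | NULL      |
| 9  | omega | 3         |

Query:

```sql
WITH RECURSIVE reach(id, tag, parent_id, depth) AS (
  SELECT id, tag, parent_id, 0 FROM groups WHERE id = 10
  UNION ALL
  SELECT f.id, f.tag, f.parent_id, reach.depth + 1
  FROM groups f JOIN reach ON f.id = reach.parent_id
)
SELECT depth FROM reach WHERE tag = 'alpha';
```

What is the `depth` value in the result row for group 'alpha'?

3

Base: id=10 (pi), parent_id=8, depth 0.
Iteration 1: join on id=8 -> rho (id 8, parent_id=7, depth 1).
Iteration 2: join on id=7 -> xi (id 7, parent_id=3, depth 2).
Iteration 3: join on id=3 -> alpha (id 3, parent_id=1, depth 3).
Iteration 4: join on id=1 -> chi (id 1, parent_id=NULL, depth 4).
Iteration 5: parent_id is NULL; no match; recursion stops.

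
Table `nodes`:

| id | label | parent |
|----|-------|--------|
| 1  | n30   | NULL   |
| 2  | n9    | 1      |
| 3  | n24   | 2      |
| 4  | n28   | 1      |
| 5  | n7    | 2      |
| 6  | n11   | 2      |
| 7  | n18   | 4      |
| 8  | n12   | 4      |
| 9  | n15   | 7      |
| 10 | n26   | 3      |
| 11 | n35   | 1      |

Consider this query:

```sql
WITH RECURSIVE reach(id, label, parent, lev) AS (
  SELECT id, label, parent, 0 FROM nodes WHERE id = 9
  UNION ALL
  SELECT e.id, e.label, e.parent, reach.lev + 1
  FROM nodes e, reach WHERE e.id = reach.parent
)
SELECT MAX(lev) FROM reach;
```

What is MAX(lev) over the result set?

Base: id=9 (n15), parent=7, lev 0.
Iteration 1: join on id=7 -> n18 (id 7, parent=4, lev 1).
Iteration 2: join on id=4 -> n28 (id 4, parent=1, lev 2).
Iteration 3: join on id=1 -> n30 (id 1, parent=NULL, lev 3).
Iteration 4: parent is NULL; no match; recursion stops.
lev values: 0, 1, 2, 3; the maximum is 3.

3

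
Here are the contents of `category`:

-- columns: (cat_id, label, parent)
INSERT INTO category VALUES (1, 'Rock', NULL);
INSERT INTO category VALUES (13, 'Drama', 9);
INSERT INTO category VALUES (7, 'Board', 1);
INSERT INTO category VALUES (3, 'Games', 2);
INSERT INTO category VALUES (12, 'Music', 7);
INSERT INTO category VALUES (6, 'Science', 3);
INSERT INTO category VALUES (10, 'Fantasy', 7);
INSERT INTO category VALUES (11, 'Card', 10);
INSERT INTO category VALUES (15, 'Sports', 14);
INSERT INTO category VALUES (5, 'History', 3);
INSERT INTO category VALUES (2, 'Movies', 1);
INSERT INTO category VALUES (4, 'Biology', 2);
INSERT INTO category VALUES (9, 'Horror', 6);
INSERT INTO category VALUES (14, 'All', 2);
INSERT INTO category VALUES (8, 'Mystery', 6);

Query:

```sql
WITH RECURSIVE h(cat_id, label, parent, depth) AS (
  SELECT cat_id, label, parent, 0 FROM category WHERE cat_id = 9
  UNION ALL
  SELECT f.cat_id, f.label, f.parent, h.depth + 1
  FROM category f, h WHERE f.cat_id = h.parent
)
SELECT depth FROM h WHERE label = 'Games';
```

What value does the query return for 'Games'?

2

Base: cat_id=9 (Horror), parent=6, depth 0.
Iteration 1: join on cat_id=6 -> Science (id 6, parent=3, depth 1).
Iteration 2: join on cat_id=3 -> Games (id 3, parent=2, depth 2).
Iteration 3: join on cat_id=2 -> Movies (id 2, parent=1, depth 3).
Iteration 4: join on cat_id=1 -> Rock (id 1, parent=NULL, depth 4).
Iteration 5: parent is NULL; no match; recursion stops.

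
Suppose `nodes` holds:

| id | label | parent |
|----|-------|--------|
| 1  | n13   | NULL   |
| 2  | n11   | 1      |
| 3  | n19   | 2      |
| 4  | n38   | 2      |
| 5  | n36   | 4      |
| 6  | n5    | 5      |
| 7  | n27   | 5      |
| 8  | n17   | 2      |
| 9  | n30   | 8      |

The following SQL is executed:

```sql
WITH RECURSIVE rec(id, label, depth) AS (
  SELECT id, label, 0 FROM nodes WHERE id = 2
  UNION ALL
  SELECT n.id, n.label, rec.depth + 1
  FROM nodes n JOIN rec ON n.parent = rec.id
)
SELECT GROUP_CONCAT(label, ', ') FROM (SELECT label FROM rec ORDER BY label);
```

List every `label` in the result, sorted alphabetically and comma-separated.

Base: id=2 (n11) at depth 0.
Iteration 1: rows with parent in {2} -> n19 (id 3, depth 1), n38 (id 4, depth 1), n17 (id 8, depth 1).
Iteration 2: rows with parent in {3,4,8} -> n36 (id 5, depth 2), n30 (id 9, depth 2).
Iteration 3: rows with parent in {5,9} -> n5 (id 6, depth 3), n27 (id 7, depth 3).
Iteration 4: no rows with parent in {6,7}; recursion stops.

n11, n17, n19, n27, n30, n36, n38, n5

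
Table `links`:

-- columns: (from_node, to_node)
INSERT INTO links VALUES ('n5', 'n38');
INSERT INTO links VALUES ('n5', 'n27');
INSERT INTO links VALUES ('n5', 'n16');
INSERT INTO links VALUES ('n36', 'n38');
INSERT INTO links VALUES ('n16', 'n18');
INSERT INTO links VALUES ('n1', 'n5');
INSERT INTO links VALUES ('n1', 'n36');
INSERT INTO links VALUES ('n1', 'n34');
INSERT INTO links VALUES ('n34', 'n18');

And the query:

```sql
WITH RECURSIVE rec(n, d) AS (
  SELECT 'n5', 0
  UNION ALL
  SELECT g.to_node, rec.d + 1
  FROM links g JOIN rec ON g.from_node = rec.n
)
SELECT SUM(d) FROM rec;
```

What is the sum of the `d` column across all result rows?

Base: (n5, d=0).
Iteration 1: edges from {n5} -> (n16, d=1), (n27, d=1), (n38, d=1).
Iteration 2: edges from {n16,n27,n38} -> (n18, d=2).
Iteration 3: no outgoing edges from {n18}; recursion stops.
SUM(d) = 0 + 1 + 1 + 1 + 2 = 5.

5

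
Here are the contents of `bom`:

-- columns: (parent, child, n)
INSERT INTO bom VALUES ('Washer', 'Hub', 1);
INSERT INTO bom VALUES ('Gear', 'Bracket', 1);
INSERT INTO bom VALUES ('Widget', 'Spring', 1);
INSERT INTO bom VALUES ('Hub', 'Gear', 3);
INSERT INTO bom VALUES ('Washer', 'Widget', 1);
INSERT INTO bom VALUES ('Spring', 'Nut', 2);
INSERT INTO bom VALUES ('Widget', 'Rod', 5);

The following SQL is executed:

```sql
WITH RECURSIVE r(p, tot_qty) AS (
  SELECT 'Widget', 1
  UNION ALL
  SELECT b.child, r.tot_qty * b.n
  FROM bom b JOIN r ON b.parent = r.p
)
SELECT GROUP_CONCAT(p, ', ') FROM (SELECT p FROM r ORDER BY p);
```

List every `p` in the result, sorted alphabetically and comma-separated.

Base: (Widget, tot_qty=1).
Iteration 1: components of {Widget} -> Rod = 1*5 = 5, Spring = 1*1 = 1.
Iteration 2: components of {Rod,Spring} -> Nut = 1*2 = 2.
Iteration 3: no further components; recursion stops.

Nut, Rod, Spring, Widget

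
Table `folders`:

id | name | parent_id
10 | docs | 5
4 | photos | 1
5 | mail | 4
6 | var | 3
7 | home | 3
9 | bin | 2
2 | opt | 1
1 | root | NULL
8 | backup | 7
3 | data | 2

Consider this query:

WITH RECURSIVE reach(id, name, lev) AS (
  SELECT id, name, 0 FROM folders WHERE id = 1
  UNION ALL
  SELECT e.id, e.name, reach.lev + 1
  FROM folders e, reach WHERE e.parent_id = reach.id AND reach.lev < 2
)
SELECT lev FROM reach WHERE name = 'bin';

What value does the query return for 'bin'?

2

Base: id=1 (root) at lev 0.
Iteration 1: rows with parent_id in {1} -> opt (id 2, lev 1), photos (id 4, lev 1).
Iteration 2: rows with parent_id in {2,4} -> data (id 3, lev 2), mail (id 5, lev 2), bin (id 9, lev 2).
Iteration 3: lev < 2 fails for all current rows; recursion stops.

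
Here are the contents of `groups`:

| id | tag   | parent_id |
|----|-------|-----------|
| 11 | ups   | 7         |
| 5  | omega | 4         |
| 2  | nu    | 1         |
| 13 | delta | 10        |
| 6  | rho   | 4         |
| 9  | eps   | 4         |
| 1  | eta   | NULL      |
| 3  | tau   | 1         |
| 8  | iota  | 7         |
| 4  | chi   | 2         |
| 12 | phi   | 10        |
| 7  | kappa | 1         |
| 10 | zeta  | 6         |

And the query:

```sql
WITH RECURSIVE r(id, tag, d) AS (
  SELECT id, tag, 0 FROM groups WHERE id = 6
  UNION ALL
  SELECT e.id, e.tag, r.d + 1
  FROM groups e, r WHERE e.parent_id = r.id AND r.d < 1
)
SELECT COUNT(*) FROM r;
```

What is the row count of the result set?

Base: id=6 (rho) at d 0.
Iteration 1: rows with parent_id in {6} -> zeta (id 10, d 1).
Iteration 2: d < 1 fails for all current rows; recursion stops.
Total rows emitted: 2.

2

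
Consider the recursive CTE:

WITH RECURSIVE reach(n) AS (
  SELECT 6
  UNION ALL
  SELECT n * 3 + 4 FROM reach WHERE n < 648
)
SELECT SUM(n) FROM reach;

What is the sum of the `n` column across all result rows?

Base: n=6.
Iteration 1: 6 < 648 holds -> n = 6 * 3 + 4 = 22.
Iteration 2: 22 < 648 holds -> n = 22 * 3 + 4 = 70.
Iteration 3: 70 < 648 holds -> n = 70 * 3 + 4 = 214.
Iteration 4: 214 < 648 holds -> n = 214 * 3 + 4 = 646.
Iteration 5: 646 < 648 holds -> n = 646 * 3 + 4 = 1942.
Iteration 6: 1942 < 648 fails; recursion stops.
SUM(n) = 6 + 22 + 70 + 214 + 646 + 1942 = 2900.

2900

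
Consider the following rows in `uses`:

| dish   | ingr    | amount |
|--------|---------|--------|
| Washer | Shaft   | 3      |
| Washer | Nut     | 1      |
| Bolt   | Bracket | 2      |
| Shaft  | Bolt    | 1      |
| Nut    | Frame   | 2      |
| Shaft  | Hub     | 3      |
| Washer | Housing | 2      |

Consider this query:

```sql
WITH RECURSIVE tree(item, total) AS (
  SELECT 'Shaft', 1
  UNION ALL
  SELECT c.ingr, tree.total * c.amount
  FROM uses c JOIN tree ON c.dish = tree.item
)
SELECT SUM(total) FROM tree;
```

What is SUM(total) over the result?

Base: (Shaft, total=1).
Iteration 1: components of {Shaft} -> Bolt = 1*1 = 1, Hub = 1*3 = 3.
Iteration 2: components of {Bolt,Hub} -> Bracket = 1*2 = 2.
Iteration 3: no further components; recursion stops.
SUM(total) = 1 + 1 + 3 + 2 = 7.

7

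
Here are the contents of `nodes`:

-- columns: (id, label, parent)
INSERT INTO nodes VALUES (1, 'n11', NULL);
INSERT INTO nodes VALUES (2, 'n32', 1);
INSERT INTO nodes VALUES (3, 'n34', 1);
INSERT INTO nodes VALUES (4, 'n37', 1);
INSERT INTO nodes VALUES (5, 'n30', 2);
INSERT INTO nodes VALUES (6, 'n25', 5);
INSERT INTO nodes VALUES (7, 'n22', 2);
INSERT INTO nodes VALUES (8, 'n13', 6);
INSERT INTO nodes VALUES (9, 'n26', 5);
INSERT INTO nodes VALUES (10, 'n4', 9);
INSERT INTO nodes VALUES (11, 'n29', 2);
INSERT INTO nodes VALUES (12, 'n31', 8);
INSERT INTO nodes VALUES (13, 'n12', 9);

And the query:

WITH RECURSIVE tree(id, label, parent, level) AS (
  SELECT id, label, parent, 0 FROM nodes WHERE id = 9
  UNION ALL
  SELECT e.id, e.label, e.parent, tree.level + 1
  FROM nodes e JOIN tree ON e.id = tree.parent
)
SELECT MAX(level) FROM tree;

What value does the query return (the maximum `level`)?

Base: id=9 (n26), parent=5, level 0.
Iteration 1: join on id=5 -> n30 (id 5, parent=2, level 1).
Iteration 2: join on id=2 -> n32 (id 2, parent=1, level 2).
Iteration 3: join on id=1 -> n11 (id 1, parent=NULL, level 3).
Iteration 4: parent is NULL; no match; recursion stops.
level values: 0, 1, 2, 3; the maximum is 3.

3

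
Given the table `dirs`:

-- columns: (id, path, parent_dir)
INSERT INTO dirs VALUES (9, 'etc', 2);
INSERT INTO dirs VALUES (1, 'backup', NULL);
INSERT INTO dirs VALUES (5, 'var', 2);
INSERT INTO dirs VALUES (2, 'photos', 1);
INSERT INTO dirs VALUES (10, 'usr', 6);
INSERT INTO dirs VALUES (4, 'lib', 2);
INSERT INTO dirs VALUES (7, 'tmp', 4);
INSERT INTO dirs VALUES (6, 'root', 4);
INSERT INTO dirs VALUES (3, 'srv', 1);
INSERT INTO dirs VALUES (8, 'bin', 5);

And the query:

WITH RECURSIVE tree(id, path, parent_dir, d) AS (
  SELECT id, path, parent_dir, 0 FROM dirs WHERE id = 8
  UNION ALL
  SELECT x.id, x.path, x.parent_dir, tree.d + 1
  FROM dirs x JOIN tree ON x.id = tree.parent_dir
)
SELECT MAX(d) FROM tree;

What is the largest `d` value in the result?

Base: id=8 (bin), parent_dir=5, d 0.
Iteration 1: join on id=5 -> var (id 5, parent_dir=2, d 1).
Iteration 2: join on id=2 -> photos (id 2, parent_dir=1, d 2).
Iteration 3: join on id=1 -> backup (id 1, parent_dir=NULL, d 3).
Iteration 4: parent_dir is NULL; no match; recursion stops.
d values: 0, 1, 2, 3; the maximum is 3.

3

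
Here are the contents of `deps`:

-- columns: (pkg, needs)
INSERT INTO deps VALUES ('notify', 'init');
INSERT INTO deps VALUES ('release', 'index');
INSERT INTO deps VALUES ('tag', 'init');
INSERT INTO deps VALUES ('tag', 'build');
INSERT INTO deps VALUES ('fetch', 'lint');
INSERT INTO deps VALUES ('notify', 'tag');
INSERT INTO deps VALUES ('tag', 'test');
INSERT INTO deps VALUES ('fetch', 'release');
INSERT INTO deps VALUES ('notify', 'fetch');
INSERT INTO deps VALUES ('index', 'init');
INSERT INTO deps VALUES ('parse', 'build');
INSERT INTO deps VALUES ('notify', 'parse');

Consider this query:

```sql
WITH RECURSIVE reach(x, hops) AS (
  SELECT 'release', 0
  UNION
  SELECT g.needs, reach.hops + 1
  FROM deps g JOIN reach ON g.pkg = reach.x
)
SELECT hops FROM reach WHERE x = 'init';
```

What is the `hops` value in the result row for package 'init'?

2

Base: (release, hops=0).
Iteration 1: edges from {release} -> (index, hops=1).
Iteration 2: edges from {index} -> (init, hops=2).
Iteration 3: no outgoing edges from {init}; recursion stops.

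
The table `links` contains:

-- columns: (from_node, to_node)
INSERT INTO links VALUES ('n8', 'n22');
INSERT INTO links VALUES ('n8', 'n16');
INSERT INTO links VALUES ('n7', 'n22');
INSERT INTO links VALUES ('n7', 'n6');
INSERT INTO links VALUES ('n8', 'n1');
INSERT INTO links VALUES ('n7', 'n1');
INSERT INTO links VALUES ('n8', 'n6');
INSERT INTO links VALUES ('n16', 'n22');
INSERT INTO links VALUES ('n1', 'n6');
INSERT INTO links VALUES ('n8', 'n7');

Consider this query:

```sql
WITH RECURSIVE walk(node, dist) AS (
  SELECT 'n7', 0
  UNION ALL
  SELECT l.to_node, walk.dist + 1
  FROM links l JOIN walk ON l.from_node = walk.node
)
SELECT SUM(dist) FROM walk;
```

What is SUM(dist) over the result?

Base: (n7, dist=0).
Iteration 1: edges from {n7} -> (n1, dist=1), (n22, dist=1), (n6, dist=1).
Iteration 2: edges from {n1,n22,n6} -> (n6, dist=2).
Iteration 3: no outgoing edges from {n6}; recursion stops.
SUM(dist) = 0 + 1 + 1 + 1 + 2 = 5.

5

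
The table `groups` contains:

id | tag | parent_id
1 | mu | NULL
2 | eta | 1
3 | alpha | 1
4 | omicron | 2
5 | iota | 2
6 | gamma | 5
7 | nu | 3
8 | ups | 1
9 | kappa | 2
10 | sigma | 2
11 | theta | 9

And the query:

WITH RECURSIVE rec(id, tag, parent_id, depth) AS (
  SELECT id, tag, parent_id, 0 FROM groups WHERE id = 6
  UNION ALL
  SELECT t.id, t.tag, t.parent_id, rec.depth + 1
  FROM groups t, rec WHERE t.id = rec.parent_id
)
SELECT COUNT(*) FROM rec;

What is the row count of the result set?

Base: id=6 (gamma), parent_id=5, depth 0.
Iteration 1: join on id=5 -> iota (id 5, parent_id=2, depth 1).
Iteration 2: join on id=2 -> eta (id 2, parent_id=1, depth 2).
Iteration 3: join on id=1 -> mu (id 1, parent_id=NULL, depth 3).
Iteration 4: parent_id is NULL; no match; recursion stops.
Total rows emitted: 4.

4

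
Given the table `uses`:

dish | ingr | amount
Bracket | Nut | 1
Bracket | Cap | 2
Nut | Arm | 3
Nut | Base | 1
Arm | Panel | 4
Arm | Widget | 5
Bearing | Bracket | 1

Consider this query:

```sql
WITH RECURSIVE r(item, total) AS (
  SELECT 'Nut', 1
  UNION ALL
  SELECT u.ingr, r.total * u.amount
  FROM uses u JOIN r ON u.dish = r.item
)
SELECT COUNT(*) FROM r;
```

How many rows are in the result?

Base: (Nut, total=1).
Iteration 1: components of {Nut} -> Arm = 1*3 = 3, Base = 1*1 = 1.
Iteration 2: components of {Arm,Base} -> Panel = 3*4 = 12, Widget = 3*5 = 15.
Iteration 3: no further components; recursion stops.
Total rows emitted: 5.

5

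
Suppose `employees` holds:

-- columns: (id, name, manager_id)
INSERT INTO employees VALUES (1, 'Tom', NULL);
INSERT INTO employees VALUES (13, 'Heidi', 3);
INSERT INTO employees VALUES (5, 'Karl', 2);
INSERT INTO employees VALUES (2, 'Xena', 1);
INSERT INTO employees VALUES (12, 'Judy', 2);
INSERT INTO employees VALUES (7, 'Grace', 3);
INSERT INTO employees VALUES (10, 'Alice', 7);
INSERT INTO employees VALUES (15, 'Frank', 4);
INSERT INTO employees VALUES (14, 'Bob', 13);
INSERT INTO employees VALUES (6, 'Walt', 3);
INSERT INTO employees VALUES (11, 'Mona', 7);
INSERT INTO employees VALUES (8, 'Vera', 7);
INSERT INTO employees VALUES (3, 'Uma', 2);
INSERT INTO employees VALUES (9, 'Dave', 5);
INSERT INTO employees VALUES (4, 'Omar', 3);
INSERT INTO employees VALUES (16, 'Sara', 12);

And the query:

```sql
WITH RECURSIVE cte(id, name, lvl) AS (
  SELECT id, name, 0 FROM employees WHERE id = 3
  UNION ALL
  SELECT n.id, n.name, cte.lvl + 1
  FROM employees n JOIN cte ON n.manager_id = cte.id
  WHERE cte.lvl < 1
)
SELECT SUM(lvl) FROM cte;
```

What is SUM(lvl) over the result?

4

Base: id=3 (Uma) at lvl 0.
Iteration 1: rows with manager_id in {3} -> Omar (id 4, lvl 1), Walt (id 6, lvl 1), Grace (id 7, lvl 1), Heidi (id 13, lvl 1).
Iteration 2: lvl < 1 fails for all current rows; recursion stops.
SUM(lvl) = 0 + 1 + 1 + 1 + 1 = 4.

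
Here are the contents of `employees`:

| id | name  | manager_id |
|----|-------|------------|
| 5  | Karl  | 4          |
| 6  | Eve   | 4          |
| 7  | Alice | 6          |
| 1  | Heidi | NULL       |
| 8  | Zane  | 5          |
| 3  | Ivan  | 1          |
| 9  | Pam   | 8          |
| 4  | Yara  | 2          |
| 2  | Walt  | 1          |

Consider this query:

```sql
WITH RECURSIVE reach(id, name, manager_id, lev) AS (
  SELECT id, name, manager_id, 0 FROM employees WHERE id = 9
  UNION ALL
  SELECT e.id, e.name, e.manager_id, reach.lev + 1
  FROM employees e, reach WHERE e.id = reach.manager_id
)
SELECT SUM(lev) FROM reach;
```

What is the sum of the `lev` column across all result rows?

15

Base: id=9 (Pam), manager_id=8, lev 0.
Iteration 1: join on id=8 -> Zane (id 8, manager_id=5, lev 1).
Iteration 2: join on id=5 -> Karl (id 5, manager_id=4, lev 2).
Iteration 3: join on id=4 -> Yara (id 4, manager_id=2, lev 3).
Iteration 4: join on id=2 -> Walt (id 2, manager_id=1, lev 4).
Iteration 5: join on id=1 -> Heidi (id 1, manager_id=NULL, lev 5).
Iteration 6: manager_id is NULL; no match; recursion stops.
SUM(lev) = 0 + 1 + 2 + 3 + 4 + 5 = 15.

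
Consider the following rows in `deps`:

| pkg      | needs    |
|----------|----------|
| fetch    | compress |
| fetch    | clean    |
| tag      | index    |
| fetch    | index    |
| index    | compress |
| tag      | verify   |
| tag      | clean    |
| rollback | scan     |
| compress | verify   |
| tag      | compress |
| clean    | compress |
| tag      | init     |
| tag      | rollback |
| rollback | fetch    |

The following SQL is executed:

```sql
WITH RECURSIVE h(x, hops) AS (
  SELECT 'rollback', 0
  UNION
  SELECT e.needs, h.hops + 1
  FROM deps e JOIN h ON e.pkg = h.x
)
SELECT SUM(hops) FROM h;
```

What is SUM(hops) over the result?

Base: (rollback, hops=0).
Iteration 1: edges from {rollback} -> (fetch, hops=1), (scan, hops=1).
Iteration 2: edges from {fetch,scan} -> (clean, hops=2), (compress, hops=2), (index, hops=2).
Iteration 3: edges from {clean,compress,index} -> (compress, hops=3), (verify, hops=3). [UNION drops 1 duplicate row(s)]
Iteration 4: edges from {compress,verify} -> (verify, hops=4).
Iteration 5: no outgoing edges from {verify}; recursion stops.
SUM(hops) = 0 + 1 + 1 + 2 + 2 + 2 + 3 + 3 + 4 = 18.

18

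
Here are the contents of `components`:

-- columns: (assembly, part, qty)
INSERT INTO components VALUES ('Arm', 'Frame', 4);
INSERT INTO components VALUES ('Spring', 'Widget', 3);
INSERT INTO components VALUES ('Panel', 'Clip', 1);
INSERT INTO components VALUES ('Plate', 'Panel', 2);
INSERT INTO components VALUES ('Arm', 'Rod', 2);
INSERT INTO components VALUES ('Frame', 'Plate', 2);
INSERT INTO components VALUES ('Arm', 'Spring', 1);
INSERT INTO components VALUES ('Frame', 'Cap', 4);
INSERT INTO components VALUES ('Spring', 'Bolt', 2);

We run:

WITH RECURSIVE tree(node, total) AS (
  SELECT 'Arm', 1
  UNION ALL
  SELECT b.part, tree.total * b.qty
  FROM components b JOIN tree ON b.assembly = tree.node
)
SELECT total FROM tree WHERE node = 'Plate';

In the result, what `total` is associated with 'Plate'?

8

Base: (Arm, total=1).
Iteration 1: components of {Arm} -> Frame = 1*4 = 4, Rod = 1*2 = 2, Spring = 1*1 = 1.
Iteration 2: components of {Frame,Rod,Spring} -> Bolt = 1*2 = 2, Cap = 4*4 = 16, Plate = 4*2 = 8, Widget = 1*3 = 3.
Iteration 3: components of {Bolt,Cap,Plate,Widget} -> Panel = 8*2 = 16.
Iteration 4: components of {Panel} -> Clip = 16*1 = 16.
Iteration 5: no further components; recursion stops.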